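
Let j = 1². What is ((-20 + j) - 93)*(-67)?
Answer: 7504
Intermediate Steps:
j = 1
((-20 + j) - 93)*(-67) = ((-20 + 1) - 93)*(-67) = (-19 - 93)*(-67) = -112*(-67) = 7504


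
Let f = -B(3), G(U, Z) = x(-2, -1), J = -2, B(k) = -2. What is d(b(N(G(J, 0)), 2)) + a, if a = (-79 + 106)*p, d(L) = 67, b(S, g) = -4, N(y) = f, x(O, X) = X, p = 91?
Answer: 2524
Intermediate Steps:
G(U, Z) = -1
f = 2 (f = -1*(-2) = 2)
N(y) = 2
a = 2457 (a = (-79 + 106)*91 = 27*91 = 2457)
d(b(N(G(J, 0)), 2)) + a = 67 + 2457 = 2524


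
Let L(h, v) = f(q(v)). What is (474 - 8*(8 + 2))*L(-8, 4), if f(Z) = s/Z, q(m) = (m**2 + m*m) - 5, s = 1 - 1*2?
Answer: -394/27 ≈ -14.593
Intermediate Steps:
s = -1 (s = 1 - 2 = -1)
q(m) = -5 + 2*m**2 (q(m) = (m**2 + m**2) - 5 = 2*m**2 - 5 = -5 + 2*m**2)
f(Z) = -1/Z
L(h, v) = -1/(-5 + 2*v**2)
(474 - 8*(8 + 2))*L(-8, 4) = (474 - 8*(8 + 2))*(-1/(-5 + 2*4**2)) = (474 - 8*10)*(-1/(-5 + 2*16)) = (474 - 80)*(-1/(-5 + 32)) = 394*(-1/27) = -394/27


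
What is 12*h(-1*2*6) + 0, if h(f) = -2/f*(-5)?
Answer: -10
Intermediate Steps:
h(f) = 10/f
12*h(-1*2*6) + 0 = 12*(10/((-1*2*6))) + 0 = 12*(10/((-2*6))) + 0 = 12*(10/(-12)) + 0 = 12*(10*(-1/12)) + 0 = 12*(-⅚) + 0 = -10 + 0 = -10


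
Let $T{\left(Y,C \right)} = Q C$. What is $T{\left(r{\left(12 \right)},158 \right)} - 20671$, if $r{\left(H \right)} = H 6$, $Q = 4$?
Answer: $-20039$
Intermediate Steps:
$r{\left(H \right)} = 6 H$
$T{\left(Y,C \right)} = 4 C$
$T{\left(r{\left(12 \right)},158 \right)} - 20671 = 4 \cdot 158 - 20671 = 632 - 20671 = -20039$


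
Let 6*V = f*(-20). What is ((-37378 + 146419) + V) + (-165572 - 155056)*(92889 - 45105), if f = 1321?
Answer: -45962351143/3 ≈ -1.5321e+10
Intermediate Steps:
V = -13210/3 (V = (1321*(-20))/6 = (⅙)*(-26420) = -13210/3 ≈ -4403.3)
((-37378 + 146419) + V) + (-165572 - 155056)*(92889 - 45105) = ((-37378 + 146419) - 13210/3) + (-165572 - 155056)*(92889 - 45105) = (109041 - 13210/3) - 320628*47784 = 313913/3 - 15320888352 = -45962351143/3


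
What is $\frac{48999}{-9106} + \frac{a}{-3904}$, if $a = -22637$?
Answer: $\frac{7420213}{17774912} \approx 0.41745$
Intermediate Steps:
$\frac{48999}{-9106} + \frac{a}{-3904} = \frac{48999}{-9106} - \frac{22637}{-3904} = 48999 \left(- \frac{1}{9106}\right) - - \frac{22637}{3904} = - \frac{48999}{9106} + \frac{22637}{3904} = \frac{7420213}{17774912}$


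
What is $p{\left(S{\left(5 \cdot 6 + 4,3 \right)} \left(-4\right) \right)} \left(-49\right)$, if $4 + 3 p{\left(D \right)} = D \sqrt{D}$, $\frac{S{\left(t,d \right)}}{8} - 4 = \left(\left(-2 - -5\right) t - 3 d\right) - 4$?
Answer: $\frac{196}{3} + 194432 i \sqrt{186} \approx 65.333 + 2.6517 \cdot 10^{6} i$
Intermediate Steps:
$S{\left(t,d \right)} = - 24 d + 24 t$ ($S{\left(t,d \right)} = 32 + 8 \left(\left(\left(-2 - -5\right) t - 3 d\right) - 4\right) = 32 + 8 \left(\left(\left(-2 + 5\right) t - 3 d\right) - 4\right) = 32 + 8 \left(\left(3 t - 3 d\right) - 4\right) = 32 + 8 \left(\left(- 3 d + 3 t\right) - 4\right) = 32 + 8 \left(-4 - 3 d + 3 t\right) = 32 - \left(32 - 24 t + 24 d\right) = - 24 d + 24 t$)
$p{\left(D \right)} = - \frac{4}{3} + \frac{D^{\frac{3}{2}}}{3}$ ($p{\left(D \right)} = - \frac{4}{3} + \frac{D \sqrt{D}}{3} = - \frac{4}{3} + \frac{D^{\frac{3}{2}}}{3}$)
$p{\left(S{\left(5 \cdot 6 + 4,3 \right)} \left(-4\right) \right)} \left(-49\right) = \left(- \frac{4}{3} + \frac{\left(\left(\left(-24\right) 3 + 24 \left(5 \cdot 6 + 4\right)\right) \left(-4\right)\right)^{\frac{3}{2}}}{3}\right) \left(-49\right) = \left(- \frac{4}{3} + \frac{\left(\left(-72 + 24 \left(30 + 4\right)\right) \left(-4\right)\right)^{\frac{3}{2}}}{3}\right) \left(-49\right) = \left(- \frac{4}{3} + \frac{\left(\left(-72 + 24 \cdot 34\right) \left(-4\right)\right)^{\frac{3}{2}}}{3}\right) \left(-49\right) = \left(- \frac{4}{3} + \frac{\left(\left(-72 + 816\right) \left(-4\right)\right)^{\frac{3}{2}}}{3}\right) \left(-49\right) = \left(- \frac{4}{3} + \frac{\left(744 \left(-4\right)\right)^{\frac{3}{2}}}{3}\right) \left(-49\right) = \left(- \frac{4}{3} + \frac{\left(-2976\right)^{\frac{3}{2}}}{3}\right) \left(-49\right) = \left(- \frac{4}{3} + \frac{\left(-11904\right) i \sqrt{186}}{3}\right) \left(-49\right) = \left(- \frac{4}{3} - 3968 i \sqrt{186}\right) \left(-49\right) = \frac{196}{3} + 194432 i \sqrt{186}$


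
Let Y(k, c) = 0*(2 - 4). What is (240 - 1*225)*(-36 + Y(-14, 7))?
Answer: -540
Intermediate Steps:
Y(k, c) = 0 (Y(k, c) = 0*(-2) = 0)
(240 - 1*225)*(-36 + Y(-14, 7)) = (240 - 1*225)*(-36 + 0) = (240 - 225)*(-36) = 15*(-36) = -540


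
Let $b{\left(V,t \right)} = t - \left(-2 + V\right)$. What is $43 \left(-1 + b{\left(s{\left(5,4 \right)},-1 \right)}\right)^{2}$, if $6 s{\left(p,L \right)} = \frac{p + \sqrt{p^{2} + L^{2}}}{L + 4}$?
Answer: $\frac{473}{384} + \frac{215 \sqrt{41}}{1152} \approx 2.4268$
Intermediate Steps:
$s{\left(p,L \right)} = \frac{p + \sqrt{L^{2} + p^{2}}}{6 \left(4 + L\right)}$ ($s{\left(p,L \right)} = \frac{\left(p + \sqrt{p^{2} + L^{2}}\right) \frac{1}{L + 4}}{6} = \frac{\left(p + \sqrt{L^{2} + p^{2}}\right) \frac{1}{4 + L}}{6} = \frac{\frac{1}{4 + L} \left(p + \sqrt{L^{2} + p^{2}}\right)}{6} = \frac{p + \sqrt{L^{2} + p^{2}}}{6 \left(4 + L\right)}$)
$b{\left(V,t \right)} = 2 + t - V$
$43 \left(-1 + b{\left(s{\left(5,4 \right)},-1 \right)}\right)^{2} = 43 \left(-1 - \left(-1 + \frac{5 + \sqrt{4^{2} + 5^{2}}}{6 \left(4 + 4\right)}\right)\right)^{2} = 43 \left(-1 - \left(-1 + \frac{5 + \sqrt{16 + 25}}{6 \cdot 8}\right)\right)^{2} = 43 \left(-1 - \left(-1 + \frac{1}{6} \cdot \frac{1}{8} \left(5 + \sqrt{41}\right)\right)\right)^{2} = 43 \left(-1 - \left(- \frac{43}{48} + \frac{\sqrt{41}}{48}\right)\right)^{2} = 43 \left(-1 + \left(\frac{43}{48} - \frac{\sqrt{41}}{48}\right)\right)^{2} = 43 \left(- \frac{5}{48} - \frac{\sqrt{41}}{48}\right)^{2}$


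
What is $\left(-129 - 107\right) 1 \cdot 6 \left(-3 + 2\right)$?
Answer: $1416$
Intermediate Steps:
$\left(-129 - 107\right) 1 \cdot 6 \left(-3 + 2\right) = - 236 \cdot 6 \left(-1\right) = \left(-236\right) \left(-6\right) = 1416$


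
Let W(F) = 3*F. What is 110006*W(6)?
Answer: 1980108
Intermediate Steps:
110006*W(6) = 110006*(3*6) = 110006*18 = 1980108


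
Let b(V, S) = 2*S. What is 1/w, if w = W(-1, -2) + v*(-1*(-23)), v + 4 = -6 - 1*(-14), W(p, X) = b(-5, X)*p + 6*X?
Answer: 1/84 ≈ 0.011905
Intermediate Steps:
W(p, X) = 6*X + 2*X*p (W(p, X) = (2*X)*p + 6*X = 2*X*p + 6*X = 6*X + 2*X*p)
v = 4 (v = -4 + (-6 - 1*(-14)) = -4 + (-6 + 14) = -4 + 8 = 4)
w = 84 (w = 2*(-2)*(3 - 1) + 4*(-1*(-23)) = 2*(-2)*2 + 4*23 = -8 + 92 = 84)
1/w = 1/84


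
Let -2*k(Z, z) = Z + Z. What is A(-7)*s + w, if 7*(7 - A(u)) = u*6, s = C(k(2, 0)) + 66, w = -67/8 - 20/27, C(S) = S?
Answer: 177743/216 ≈ 822.88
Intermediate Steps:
k(Z, z) = -Z (k(Z, z) = -(Z + Z)/2 = -Z)
w = -1969/216 (w = -67*⅛ - 20*1/27 = -67/8 - 20/27 = -1969/216 ≈ -9.1157)
s = 64 (s = -1*2 + 66 = -2 + 66 = 64)
A(u) = 7 - 6*u/7 (A(u) = 7 - u*6/7 = 7 - 6*u/7)
A(-7)*s + w = (7 - 6/7*(-7))*64 - 1969/216 = (7 + 6)*64 - 1969/216 = 13*64 - 1969/216 = 832 - 1969/216 = 177743/216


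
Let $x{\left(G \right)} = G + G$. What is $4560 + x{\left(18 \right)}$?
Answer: $4596$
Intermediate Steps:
$x{\left(G \right)} = 2 G$
$4560 + x{\left(18 \right)} = 4560 + 2 \cdot 18 = 4560 + 36 = 4596$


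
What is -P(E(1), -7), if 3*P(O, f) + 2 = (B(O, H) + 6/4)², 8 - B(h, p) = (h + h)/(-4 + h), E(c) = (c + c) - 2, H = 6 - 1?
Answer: -353/12 ≈ -29.417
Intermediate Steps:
H = 5
E(c) = -2 + 2*c (E(c) = 2*c - 2 = -2 + 2*c)
B(h, p) = 8 - 2*h/(-4 + h) (B(h, p) = 8 - (h + h)/(-4 + h) = 8 - 2*h/(-4 + h))
P(O, f) = -⅔ + (3/2 + 2*(-16 + 3*O)/(-4 + O))²/3 (P(O, f) = -⅔ + (2*(-16 + 3*O)/(-4 + O) + 6/4)²/3 = -⅔ + (2*(-16 + 3*O)/(-4 + O) + 6*(¼))²/3 = -⅔ + (2*(-16 + 3*O)/(-4 + O) + 3/2)²/3 = -⅔ + (3/2 + 2*(-16 + 3*O)/(-4 + O))²/3)
-P(E(1), -7) = -(-⅔ + (-76 + 15*(-2 + 2*1))²/(12*(-4 + (-2 + 2*1))²)) = -(-⅔ + (-76 + 15*(-2 + 2))²/(12*(-4 + (-2 + 2))²)) = -(-⅔ + (-76 + 15*0)²/(12*(-4 + 0)²)) = -(-⅔ + (1/12)*(-76 + 0)²/(-4)²) = -(-⅔ + (1/12)*(-76)²*(1/16)) = -(-⅔ + (1/12)*5776*(1/16)) = -(-⅔ + 361/12) = -1*353/12 = -353/12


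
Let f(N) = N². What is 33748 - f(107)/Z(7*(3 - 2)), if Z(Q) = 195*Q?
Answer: 46054571/1365 ≈ 33740.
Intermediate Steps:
33748 - f(107)/Z(7*(3 - 2)) = 33748 - 107²/(195*(7*(3 - 2))) = 33748 - 11449/(195*(7*1)) = 33748 - 11449/(195*7) = 33748 - 11449/1365 = 46054571/1365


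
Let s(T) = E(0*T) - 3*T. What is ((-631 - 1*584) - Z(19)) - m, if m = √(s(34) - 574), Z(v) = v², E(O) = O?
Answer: -1576 - 26*I ≈ -1576.0 - 26.0*I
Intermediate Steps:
s(T) = -3*T (s(T) = 0*T - 3*T = 0 - 3*T = -3*T)
m = 26*I (m = √(-3*34 - 574) = √(-102 - 574) = √(-676) = 26*I ≈ 26.0*I)
((-631 - 1*584) - Z(19)) - m = ((-631 - 1*584) - 1*19²) - 26*I = ((-631 - 584) - 1*361) - 26*I = (-1215 - 361) - 26*I = -1576 - 26*I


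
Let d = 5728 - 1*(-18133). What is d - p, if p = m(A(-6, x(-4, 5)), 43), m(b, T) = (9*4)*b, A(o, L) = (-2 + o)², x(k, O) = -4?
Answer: 21557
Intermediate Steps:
m(b, T) = 36*b
d = 23861 (d = 5728 + 18133 = 23861)
p = 2304 (p = 36*(-2 - 6)² = 36*(-8)² = 36*64 = 2304)
d - p = 23861 - 1*2304 = 23861 - 2304 = 21557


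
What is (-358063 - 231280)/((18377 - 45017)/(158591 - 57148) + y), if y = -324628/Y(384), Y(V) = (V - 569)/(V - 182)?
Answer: -11060173560565/6652105188808 ≈ -1.6627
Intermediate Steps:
Y(V) = (-569 + V)/(-182 + V)
y = 65574856/185 (y = -324628*(-182 + 384)/(-569 + 384) = -324628/(-185/202) = -324628*(-202/185) = 65574856/185 ≈ 3.5446e+5)
(-358063 - 231280)/((18377 - 45017)/(158591 - 57148) + y) = (-358063 - 231280)/((18377 - 45017)/(158591 - 57148) + 65574856/185) = -589343/(-26640/101443 + 65574856/185) = -589343/6652105188808/18766955 = -589343*18766955/6652105188808 = -11060173560565/6652105188808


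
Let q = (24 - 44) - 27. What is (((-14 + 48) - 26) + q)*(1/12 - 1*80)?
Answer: 12467/4 ≈ 3116.8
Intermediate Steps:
q = -47 (q = -20 - 27 = -47)
(((-14 + 48) - 26) + q)*(1/12 - 1*80) = (((-14 + 48) - 26) - 47)*(1/12 - 1*80) = ((34 - 26) - 47)*(1/12 - 80) = (8 - 47)*(-959/12) = -39*(-959/12) = 12467/4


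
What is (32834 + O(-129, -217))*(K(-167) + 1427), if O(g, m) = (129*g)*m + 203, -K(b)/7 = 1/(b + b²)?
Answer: 72079671386229/13861 ≈ 5.2002e+9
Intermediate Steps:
K(b) = -7/(b + b²)
O(g, m) = 203 + 129*g*m (O(g, m) = 129*g*m + 203 = 203 + 129*g*m)
(32834 + O(-129, -217))*(K(-167) + 1427) = (32834 + (203 + 129*(-129)*(-217)))*(-7/(-167*(1 - 167)) + 1427) = (32834 + (203 + 3611097))*(-7*(-1/167)/(-166) + 1427) = (32834 + 3611300)*(-7*(-1/167)*(-1/166) + 1427) = 3644134*(-7/27722 + 1427) = 3644134*(39559287/27722) = 72079671386229/13861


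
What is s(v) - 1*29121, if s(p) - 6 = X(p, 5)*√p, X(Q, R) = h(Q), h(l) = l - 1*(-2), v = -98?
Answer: -29115 - 672*I*√2 ≈ -29115.0 - 950.35*I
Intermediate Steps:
h(l) = 2 + l (h(l) = l + 2 = 2 + l)
X(Q, R) = 2 + Q
s(p) = 6 + √p*(2 + p) (s(p) = 6 + (2 + p)*√p = 6 + √p*(2 + p))
s(v) - 1*29121 = (6 + √(-98)*(2 - 98)) - 1*29121 = (6 + (7*I*√2)*(-96)) - 29121 = (6 - 672*I*√2) - 29121 = -29115 - 672*I*√2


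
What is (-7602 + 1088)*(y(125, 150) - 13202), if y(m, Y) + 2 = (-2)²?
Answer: 85984800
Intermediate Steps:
y(m, Y) = 2 (y(m, Y) = -2 + (-2)² = -2 + 4 = 2)
(-7602 + 1088)*(y(125, 150) - 13202) = (-7602 + 1088)*(2 - 13202) = -6514*(-13200) = 85984800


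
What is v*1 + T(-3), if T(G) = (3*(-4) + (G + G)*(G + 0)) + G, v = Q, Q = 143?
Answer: 146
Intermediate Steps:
v = 143
T(G) = -12 + G + 2*G² (T(G) = (-12 + (2*G)*G) + G = (-12 + 2*G²) + G = -12 + G + 2*G²)
v*1 + T(-3) = 143*1 + (-12 - 3 + 2*(-3)²) = 143 + (-12 - 3 + 2*9) = 143 + (-12 - 3 + 18) = 143 + 3 = 146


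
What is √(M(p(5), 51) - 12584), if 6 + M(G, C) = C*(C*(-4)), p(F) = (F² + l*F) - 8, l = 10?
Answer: I*√22994 ≈ 151.64*I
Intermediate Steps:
p(F) = -8 + F² + 10*F (p(F) = (F² + 10*F) - 8 = -8 + F² + 10*F)
M(G, C) = -6 - 4*C² (M(G, C) = -6 + C*(C*(-4)) = -6 + C*(-4*C) = -6 - 4*C²)
√(M(p(5), 51) - 12584) = √((-6 - 4*51²) - 12584) = √((-6 - 4*2601) - 12584) = √((-6 - 10404) - 12584) = √(-10410 - 12584) = √(-22994) = I*√22994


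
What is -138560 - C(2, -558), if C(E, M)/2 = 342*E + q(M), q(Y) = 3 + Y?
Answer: -138818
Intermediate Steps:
C(E, M) = 6 + 2*M + 684*E (C(E, M) = 2*(342*E + (3 + M)) = 2*(3 + M + 342*E) = 6 + 2*M + 684*E)
-138560 - C(2, -558) = -138560 - (6 + 2*(-558) + 684*2) = -138560 - (6 - 1116 + 1368) = -138560 - 1*258 = -138560 - 258 = -138818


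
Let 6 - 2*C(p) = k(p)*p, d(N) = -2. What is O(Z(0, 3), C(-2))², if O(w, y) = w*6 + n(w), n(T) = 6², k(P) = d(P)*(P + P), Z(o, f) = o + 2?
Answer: 2304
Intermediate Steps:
Z(o, f) = 2 + o
k(P) = -4*P (k(P) = -2*(P + P) = -4*P)
n(T) = 36
C(p) = 3 + 2*p² (C(p) = 3 - (-4*p)*p/2 = 3 - (-2)*p² = 3 + 2*p²)
O(w, y) = 36 + 6*w (O(w, y) = w*6 + 36 = 6*w + 36 = 36 + 6*w)
O(Z(0, 3), C(-2))² = (36 + 6*(2 + 0))² = (36 + 6*2)² = (36 + 12)² = 48² = 2304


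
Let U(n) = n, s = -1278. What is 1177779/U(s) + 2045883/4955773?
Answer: -1944730243231/2111159298 ≈ -921.17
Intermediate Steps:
1177779/U(s) + 2045883/4955773 = 1177779/(-1278) + 2045883/4955773 = 1177779*(-1/1278) + 2045883*(1/4955773) = -392593/426 + 2045883/4955773 = -1944730243231/2111159298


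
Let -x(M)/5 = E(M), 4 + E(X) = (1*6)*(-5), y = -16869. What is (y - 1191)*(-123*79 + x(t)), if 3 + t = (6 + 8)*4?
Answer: 172418820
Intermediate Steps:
E(X) = -34 (E(X) = -4 + (1*6)*(-5) = -4 + 6*(-5) = -4 - 30 = -34)
t = 53 (t = -3 + (6 + 8)*4 = -3 + 14*4 = -3 + 56 = 53)
x(M) = 170 (x(M) = -5*(-34) = 170)
(y - 1191)*(-123*79 + x(t)) = (-16869 - 1191)*(-123*79 + 170) = -18060*(-9717 + 170) = -18060*(-9547) = 172418820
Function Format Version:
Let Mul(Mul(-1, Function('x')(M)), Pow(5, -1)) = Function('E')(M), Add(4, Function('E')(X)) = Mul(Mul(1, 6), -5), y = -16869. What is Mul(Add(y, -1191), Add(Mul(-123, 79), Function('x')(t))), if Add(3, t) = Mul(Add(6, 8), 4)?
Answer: 172418820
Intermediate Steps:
Function('E')(X) = -34 (Function('E')(X) = Add(-4, Mul(Mul(1, 6), -5)) = Add(-4, Mul(6, -5)) = Add(-4, -30) = -34)
t = 53 (t = Add(-3, Mul(Add(6, 8), 4)) = Add(-3, Mul(14, 4)) = Add(-3, 56) = 53)
Function('x')(M) = 170 (Function('x')(M) = Mul(-5, -34) = 170)
Mul(Add(y, -1191), Add(Mul(-123, 79), Function('x')(t))) = Mul(Add(-16869, -1191), Add(Mul(-123, 79), 170)) = Mul(-18060, Add(-9717, 170)) = Mul(-18060, -9547) = 172418820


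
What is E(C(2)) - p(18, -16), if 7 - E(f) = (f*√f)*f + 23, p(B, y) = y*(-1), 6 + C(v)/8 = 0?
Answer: -32 - 9216*I*√3 ≈ -32.0 - 15963.0*I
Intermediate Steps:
C(v) = -48 (C(v) = -48 + 8*0 = -48 + 0 = -48)
p(B, y) = -y
E(f) = -16 - f^(5/2) (E(f) = 7 - ((f*√f)*f + 23) = 7 - (f^(3/2)*f + 23) = 7 - (f^(5/2) + 23) = 7 - (23 + f^(5/2)) = 7 + (-23 - f^(5/2)) = -16 - f^(5/2))
E(C(2)) - p(18, -16) = (-16 - (-48)^(5/2)) - (-1)*(-16) = (-16 - 9216*I*√3) - 1*16 = (-16 - 9216*I*√3) - 16 = -32 - 9216*I*√3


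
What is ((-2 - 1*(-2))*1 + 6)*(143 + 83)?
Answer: 1356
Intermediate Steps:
((-2 - 1*(-2))*1 + 6)*(143 + 83) = ((-2 + 2)*1 + 6)*226 = (0*1 + 6)*226 = (0 + 6)*226 = 6*226 = 1356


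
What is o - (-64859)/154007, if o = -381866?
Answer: -58809972203/154007 ≈ -3.8187e+5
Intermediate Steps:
o - (-64859)/154007 = -381866 - (-64859)/154007 = -381866 - 1*(-64859/154007) = -381866 + 64859/154007 = -58809972203/154007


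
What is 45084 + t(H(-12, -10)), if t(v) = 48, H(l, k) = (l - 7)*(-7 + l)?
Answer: 45132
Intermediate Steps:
H(l, k) = (-7 + l)² (H(l, k) = (-7 + l)*(-7 + l) = (-7 + l)²)
45084 + t(H(-12, -10)) = 45084 + 48 = 45132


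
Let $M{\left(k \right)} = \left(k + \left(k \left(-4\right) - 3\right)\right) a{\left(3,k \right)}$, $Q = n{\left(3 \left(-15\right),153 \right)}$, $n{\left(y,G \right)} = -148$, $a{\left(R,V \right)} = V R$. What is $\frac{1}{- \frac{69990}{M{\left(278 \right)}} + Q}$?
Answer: $- \frac{116343}{17207099} \approx -0.0067613$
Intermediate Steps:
$a{\left(R,V \right)} = R V$
$Q = -148$
$M{\left(k \right)} = 3 k \left(-3 - 3 k\right)$ ($M{\left(k \right)} = \left(k + \left(k \left(-4\right) - 3\right)\right) 3 k = \left(k - \left(3 + 4 k\right)\right) 3 k = \left(-3 - 3 k\right) 3 k = 3 k \left(-3 - 3 k\right)$)
$\frac{1}{- \frac{69990}{M{\left(278 \right)}} + Q} = \frac{1}{- \frac{69990}{\left(-9\right) 278 \left(1 + 278\right)} - 148} = \frac{1}{- \frac{69990}{\left(-9\right) 278 \cdot 279} - 148} = \frac{1}{- \frac{69990}{-698058} - 148} = \frac{1}{\left(-69990\right) \left(- \frac{1}{698058}\right) - 148} = \frac{1}{\frac{11665}{116343} - 148} = \frac{1}{- \frac{17207099}{116343}} = - \frac{116343}{17207099}$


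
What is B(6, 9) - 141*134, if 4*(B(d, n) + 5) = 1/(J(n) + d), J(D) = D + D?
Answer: -1814303/96 ≈ -18899.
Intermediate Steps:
J(D) = 2*D
B(d, n) = -5 + 1/(4*(d + 2*n)) (B(d, n) = -5 + 1/(4*(2*n + d)) = -5 + 1/(4*(d + 2*n)))
B(6, 9) - 141*134 = (1 - 40*9 - 20*6)/(4*(6 + 2*9)) - 141*134 = (1 - 360 - 120)/(4*(6 + 18)) - 18894 = (¼)*(-479)/24 - 18894 = (¼)*(1/24)*(-479) - 18894 = -479/96 - 18894 = -1814303/96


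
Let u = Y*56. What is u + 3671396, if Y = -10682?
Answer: 3073204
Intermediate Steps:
u = -598192 (u = -10682*56 = -598192)
u + 3671396 = -598192 + 3671396 = 3073204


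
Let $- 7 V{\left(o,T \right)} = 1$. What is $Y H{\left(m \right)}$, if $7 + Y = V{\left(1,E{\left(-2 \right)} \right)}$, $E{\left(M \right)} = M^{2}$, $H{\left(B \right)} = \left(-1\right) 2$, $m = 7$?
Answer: $\frac{100}{7} \approx 14.286$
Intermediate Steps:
$H{\left(B \right)} = -2$
$V{\left(o,T \right)} = - \frac{1}{7}$ ($V{\left(o,T \right)} = \left(- \frac{1}{7}\right) 1 = - \frac{1}{7}$)
$Y = - \frac{50}{7}$ ($Y = -7 - \frac{1}{7} = - \frac{50}{7} \approx -7.1429$)
$Y H{\left(m \right)} = \left(- \frac{50}{7}\right) \left(-2\right) = \frac{100}{7}$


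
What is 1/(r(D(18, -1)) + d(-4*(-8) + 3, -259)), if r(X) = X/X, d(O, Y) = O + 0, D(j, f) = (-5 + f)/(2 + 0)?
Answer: 1/36 ≈ 0.027778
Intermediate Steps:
D(j, f) = -5/2 + f/2 (D(j, f) = (-5 + f)/2 = (-5 + f)*(½) = -5/2 + f/2)
d(O, Y) = O
r(X) = 1
1/(r(D(18, -1)) + d(-4*(-8) + 3, -259)) = 1/(1 + (-4*(-8) + 3)) = 1/(1 + (32 + 3)) = 1/(1 + 35) = 1/36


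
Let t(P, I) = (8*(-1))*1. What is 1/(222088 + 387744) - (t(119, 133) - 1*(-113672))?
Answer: -69315944447/609832 ≈ -1.1366e+5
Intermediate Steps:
t(P, I) = -8 (t(P, I) = -8*1 = -8)
1/(222088 + 387744) - (t(119, 133) - 1*(-113672)) = 1/(222088 + 387744) - (-8 - 1*(-113672)) = 1/609832 - (-8 + 113672) = 1/609832 - 1*113664 = 1/609832 - 113664 = -69315944447/609832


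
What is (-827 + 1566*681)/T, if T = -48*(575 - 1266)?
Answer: 1065619/33168 ≈ 32.128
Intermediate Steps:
T = 33168 (T = -48*(-691) = 33168)
(-827 + 1566*681)/T = (-827 + 1566*681)/33168 = (-827 + 1066446)*(1/33168) = 1065619*(1/33168) = 1065619/33168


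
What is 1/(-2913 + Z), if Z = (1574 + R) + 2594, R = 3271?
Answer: 1/4526 ≈ 0.00022095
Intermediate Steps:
Z = 7439 (Z = (1574 + 3271) + 2594 = 4845 + 2594 = 7439)
1/(-2913 + Z) = 1/(-2913 + 7439) = 1/4526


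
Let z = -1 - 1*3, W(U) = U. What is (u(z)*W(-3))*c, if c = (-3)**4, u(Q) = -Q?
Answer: -972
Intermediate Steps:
z = -4 (z = -1 - 3 = -4)
c = 81
(u(z)*W(-3))*c = (-1*(-4)*(-3))*81 = (4*(-3))*81 = -12*81 = -972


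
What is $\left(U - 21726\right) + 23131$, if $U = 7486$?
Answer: $8891$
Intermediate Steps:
$\left(U - 21726\right) + 23131 = \left(7486 - 21726\right) + 23131 = -14240 + 23131 = 8891$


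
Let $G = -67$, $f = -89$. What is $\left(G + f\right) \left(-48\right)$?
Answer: $7488$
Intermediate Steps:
$\left(G + f\right) \left(-48\right) = \left(-67 - 89\right) \left(-48\right) = \left(-156\right) \left(-48\right) = 7488$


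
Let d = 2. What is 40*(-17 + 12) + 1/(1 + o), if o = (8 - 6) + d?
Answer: -999/5 ≈ -199.80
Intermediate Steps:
o = 4 (o = (8 - 6) + 2 = 2 + 2 = 4)
40*(-17 + 12) + 1/(1 + o) = 40*(-17 + 12) + 1/(1 + 4) = 40*(-5) + 1/5 = -200 + ⅕ = -999/5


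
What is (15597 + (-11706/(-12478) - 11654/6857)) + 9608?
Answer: 1078258068430/42780823 ≈ 25204.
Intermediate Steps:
(15597 + (-11706/(-12478) - 11654/6857)) + 9608 = (15597 + (-11706*(-1/12478) - 11654*1/6857)) + 9608 = (15597 + (5853/6239 - 11654/6857)) + 9608 = (15597 - 32575285/42780823) + 9608 = 667219921046/42780823 + 9608 = 1078258068430/42780823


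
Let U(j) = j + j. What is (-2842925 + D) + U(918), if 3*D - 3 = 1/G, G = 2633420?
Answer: -22445333882879/7900260 ≈ -2.8411e+6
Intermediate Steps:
U(j) = 2*j
D = 7900261/7900260 (D = 1 + (1/3)/2633420 = 1 + (1/3)*(1/2633420) = 1 + 1/7900260 = 7900261/7900260 ≈ 1.0000)
(-2842925 + D) + U(918) = (-2842925 + 7900261/7900260) + 2*918 = -22459838760239/7900260 + 1836 = -22445333882879/7900260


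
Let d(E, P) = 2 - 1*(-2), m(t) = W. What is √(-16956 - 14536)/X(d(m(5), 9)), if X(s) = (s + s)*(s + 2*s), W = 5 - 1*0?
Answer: I*√7873/48 ≈ 1.8485*I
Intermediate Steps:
W = 5 (W = 5 + 0 = 5)
m(t) = 5
d(E, P) = 4 (d(E, P) = 2 + 2 = 4)
X(s) = 6*s² (X(s) = (2*s)*(3*s) = 6*s²)
√(-16956 - 14536)/X(d(m(5), 9)) = √(-16956 - 14536)/((6*4²)) = √(-31492)/((6*16)) = (2*I*√7873)/96 = (2*I*√7873)*(1/96) = I*√7873/48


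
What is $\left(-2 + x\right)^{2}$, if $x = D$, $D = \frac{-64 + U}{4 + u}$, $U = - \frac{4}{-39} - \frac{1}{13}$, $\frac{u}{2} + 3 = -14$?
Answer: $\frac{961}{54756} \approx 0.017551$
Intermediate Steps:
$u = -34$ ($u = -6 + 2 \left(-14\right) = -6 - 28 = -34$)
$U = \frac{1}{39}$ ($U = \left(-4\right) \left(- \frac{1}{39}\right) - \frac{1}{13} = \frac{4}{39} - \frac{1}{13} = \frac{1}{39} \approx 0.025641$)
$D = \frac{499}{234}$ ($D = \frac{-64 + \frac{1}{39}}{4 - 34} = - \frac{2495}{39 \left(-30\right)} = \left(- \frac{2495}{39}\right) \left(- \frac{1}{30}\right) = \frac{499}{234} \approx 2.1325$)
$x = \frac{499}{234} \approx 2.1325$
$\left(-2 + x\right)^{2} = \left(-2 + \frac{499}{234}\right)^{2} = \left(\frac{31}{234}\right)^{2} = \frac{961}{54756}$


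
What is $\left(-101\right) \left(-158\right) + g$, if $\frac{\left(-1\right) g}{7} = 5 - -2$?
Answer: $15909$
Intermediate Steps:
$g = -49$ ($g = - 7 \left(5 - -2\right) = - 7 \left(5 + 2\right) = \left(-7\right) 7 = -49$)
$\left(-101\right) \left(-158\right) + g = \left(-101\right) \left(-158\right) - 49 = 15958 - 49 = 15909$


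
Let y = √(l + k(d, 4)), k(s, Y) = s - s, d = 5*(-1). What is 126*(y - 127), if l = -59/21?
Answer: -16002 + 6*I*√1239 ≈ -16002.0 + 211.2*I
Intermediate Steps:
l = -59/21 (l = -59*1/21 = -59/21 ≈ -2.8095)
d = -5
k(s, Y) = 0
y = I*√1239/21 (y = √(-59/21 + 0) = √(-59/21) = I*√1239/21 ≈ 1.6762*I)
126*(y - 127) = 126*(I*√1239/21 - 127) = 126*(-127 + I*√1239/21) = -16002 + 6*I*√1239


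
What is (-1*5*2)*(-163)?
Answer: 1630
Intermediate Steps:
(-1*5*2)*(-163) = -5*2*(-163) = -10*(-163) = 1630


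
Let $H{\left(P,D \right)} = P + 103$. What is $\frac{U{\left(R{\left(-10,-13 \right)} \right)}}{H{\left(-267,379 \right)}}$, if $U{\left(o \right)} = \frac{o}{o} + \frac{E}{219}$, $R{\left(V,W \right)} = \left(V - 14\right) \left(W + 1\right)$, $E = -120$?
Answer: $- \frac{33}{11972} \approx -0.0027564$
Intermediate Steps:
$H{\left(P,D \right)} = 103 + P$
$R{\left(V,W \right)} = \left(1 + W\right) \left(-14 + V\right)$ ($R{\left(V,W \right)} = \left(-14 + V\right) \left(1 + W\right) = \left(1 + W\right) \left(-14 + V\right)$)
$U{\left(o \right)} = \frac{33}{73}$ ($U{\left(o \right)} = \frac{o}{o} - \frac{120}{219} = 1 - \frac{40}{73} = \frac{33}{73}$)
$\frac{U{\left(R{\left(-10,-13 \right)} \right)}}{H{\left(-267,379 \right)}} = \frac{33}{73 \left(103 - 267\right)} = \frac{33}{73 \left(-164\right)} = \frac{33}{73} \left(- \frac{1}{164}\right) = - \frac{33}{11972}$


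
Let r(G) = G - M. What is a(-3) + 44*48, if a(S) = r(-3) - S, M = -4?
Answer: 2116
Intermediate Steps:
r(G) = 4 + G (r(G) = G - 1*(-4) = G + 4 = 4 + G)
a(S) = 1 - S (a(S) = (4 - 3) - S = 1 - S)
a(-3) + 44*48 = (1 - 1*(-3)) + 44*48 = (1 + 3) + 2112 = 4 + 2112 = 2116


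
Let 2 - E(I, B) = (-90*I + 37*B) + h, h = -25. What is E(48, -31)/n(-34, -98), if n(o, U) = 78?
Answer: 2747/39 ≈ 70.436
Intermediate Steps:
E(I, B) = 27 - 37*B + 90*I (E(I, B) = 2 - ((-90*I + 37*B) - 25) = 2 - (-25 - 90*I + 37*B) = 2 + (25 - 37*B + 90*I) = 27 - 37*B + 90*I)
E(48, -31)/n(-34, -98) = (27 - 37*(-31) + 90*48)/78 = (27 + 1147 + 4320)*(1/78) = 5494*(1/78) = 2747/39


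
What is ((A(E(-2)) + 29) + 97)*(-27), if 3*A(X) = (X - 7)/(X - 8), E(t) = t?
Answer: -34101/10 ≈ -3410.1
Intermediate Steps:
A(X) = (-7 + X)/(3*(-8 + X)) (A(X) = ((X - 7)/(X - 8))/3 = ((-7 + X)/(-8 + X))/3 = (-7 + X)/(3*(-8 + X)))
((A(E(-2)) + 29) + 97)*(-27) = (((-7 - 2)/(3*(-8 - 2)) + 29) + 97)*(-27) = (((⅓)*(-9)/(-10) + 29) + 97)*(-27) = (((⅓)*(-⅒)*(-9) + 29) + 97)*(-27) = ((3/10 + 29) + 97)*(-27) = (293/10 + 97)*(-27) = (1263/10)*(-27) = -34101/10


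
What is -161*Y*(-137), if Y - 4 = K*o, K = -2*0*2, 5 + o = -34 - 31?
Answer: 88228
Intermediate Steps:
o = -70 (o = -5 + (-34 - 31) = -5 - 65 = -70)
K = 0 (K = 0*2 = 0)
Y = 4 (Y = 4 + 0*(-70) = 4 + 0 = 4)
-161*Y*(-137) = -161*4*(-137) = -644*(-137) = 88228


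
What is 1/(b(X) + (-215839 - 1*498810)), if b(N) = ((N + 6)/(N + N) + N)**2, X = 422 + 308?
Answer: -133225/24115423069 ≈ -5.5245e-6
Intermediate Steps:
X = 730
b(N) = (N + (6 + N)/(2*N))**2 (b(N) = ((6 + N)/((2*N)) + N)**2 = ((6 + N)*(1/(2*N)) + N)**2 = ((6 + N)/(2*N) + N)**2 = (N + (6 + N)/(2*N))**2)
1/(b(X) + (-215839 - 1*498810)) = 1/((1/4)*(6 + 730 + 2*730**2)**2/730**2 + (-215839 - 1*498810)) = 1/((1/4)*(1/532900)*(6 + 730 + 2*532900)**2 + (-215839 - 498810)) = 1/((1/4)*(1/532900)*(6 + 730 + 1065800)**2 - 714649) = 1/((1/4)*(1/532900)*1066536**2 - 714649) = 1/((1/4)*(1/532900)*1137499039296 - 714649) = 1/(71093689956/133225 - 714649) = 1/(-24115423069/133225) = -133225/24115423069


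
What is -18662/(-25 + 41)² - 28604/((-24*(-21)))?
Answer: -1045517/8064 ≈ -129.65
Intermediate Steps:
-18662/(-25 + 41)² - 28604/((-24*(-21))) = -18662/(16²) - 28604/504 = -18662/256 - 28604*1/504 = -18662*1/256 - 7151/126 = -9331/128 - 7151/126 = -1045517/8064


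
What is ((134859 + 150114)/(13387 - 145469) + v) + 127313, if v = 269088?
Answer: 52357151909/132082 ≈ 3.9640e+5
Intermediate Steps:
((134859 + 150114)/(13387 - 145469) + v) + 127313 = ((134859 + 150114)/(13387 - 145469) + 269088) + 127313 = (284973/(-132082) + 269088) + 127313 = (284973*(-1/132082) + 269088) + 127313 = (-284973/132082 + 269088) + 127313 = 35541396243/132082 + 127313 = 52357151909/132082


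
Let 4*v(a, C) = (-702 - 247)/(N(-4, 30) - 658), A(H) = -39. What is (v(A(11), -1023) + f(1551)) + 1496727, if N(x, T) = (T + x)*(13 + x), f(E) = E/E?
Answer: 2538451637/1696 ≈ 1.4967e+6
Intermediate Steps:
f(E) = 1
N(x, T) = (13 + x)*(T + x)
v(a, C) = 949/1696 (v(a, C) = ((-702 - 247)/(((-4)² + 13*30 + 13*(-4) + 30*(-4)) - 658))/4 = (-949/((16 + 390 - 52 - 120) - 658))/4 = (-949/(234 - 658))/4 = (-949/(-424))/4 = (-949*(-1/424))/4 = (¼)*(949/424) = 949/1696)
(v(A(11), -1023) + f(1551)) + 1496727 = (949/1696 + 1) + 1496727 = 2645/1696 + 1496727 = 2538451637/1696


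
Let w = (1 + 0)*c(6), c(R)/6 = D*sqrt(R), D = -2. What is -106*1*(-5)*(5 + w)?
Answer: 2650 - 6360*sqrt(6) ≈ -12929.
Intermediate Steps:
c(R) = -12*sqrt(R) (c(R) = 6*(-2*sqrt(R)) = -12*sqrt(R))
w = -12*sqrt(6) (w = (1 + 0)*(-12*sqrt(6)) = 1*(-12*sqrt(6)) = -12*sqrt(6) ≈ -29.394)
-106*1*(-5)*(5 + w) = -106*1*(-5)*(5 - 12*sqrt(6)) = -(-530)*(5 - 12*sqrt(6)) = -106*(-25 + 60*sqrt(6)) = 2650 - 6360*sqrt(6)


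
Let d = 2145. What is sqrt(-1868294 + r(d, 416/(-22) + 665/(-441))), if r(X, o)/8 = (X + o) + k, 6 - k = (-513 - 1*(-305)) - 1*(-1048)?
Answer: 5*I*sqrt(3965724070)/231 ≈ 1363.1*I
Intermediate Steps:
k = -834 (k = 6 - ((-513 - 1*(-305)) - 1*(-1048)) = 6 - ((-513 + 305) + 1048) = 6 - (-208 + 1048) = 6 - 1*840 = 6 - 840 = -834)
r(X, o) = -6672 + 8*X + 8*o (r(X, o) = 8*((X + o) - 834) = 8*(-834 + X + o) = -6672 + 8*X + 8*o)
sqrt(-1868294 + r(d, 416/(-22) + 665/(-441))) = sqrt(-1868294 + (-6672 + 8*2145 + 8*(416/(-22) + 665/(-441)))) = sqrt(-1868294 + (-6672 + 17160 + 8*(416*(-1/22) + 665*(-1/441)))) = sqrt(-1868294 + (-6672 + 17160 + 8*(-208/11 - 95/63))) = sqrt(-1868294 + (-6672 + 17160 + 8*(-14149/693))) = sqrt(-1868294 + (-6672 + 17160 - 113192/693)) = sqrt(-1868294 + 7154992/693) = sqrt(-1287572750/693) = 5*I*sqrt(3965724070)/231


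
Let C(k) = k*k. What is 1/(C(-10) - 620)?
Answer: -1/520 ≈ -0.0019231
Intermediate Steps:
C(k) = k²
1/(C(-10) - 620) = 1/((-10)² - 620) = 1/(100 - 620) = 1/(-520) = -1/520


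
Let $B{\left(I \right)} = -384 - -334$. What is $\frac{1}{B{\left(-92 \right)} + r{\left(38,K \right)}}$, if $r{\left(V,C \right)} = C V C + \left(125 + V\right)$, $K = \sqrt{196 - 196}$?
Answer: $\frac{1}{113} \approx 0.0088496$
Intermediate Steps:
$B{\left(I \right)} = -50$ ($B{\left(I \right)} = -384 + 334 = -50$)
$K = 0$ ($K = \sqrt{0} = 0$)
$r{\left(V,C \right)} = 125 + V + V C^{2}$ ($r{\left(V,C \right)} = V C^{2} + \left(125 + V\right) = 125 + V + V C^{2}$)
$\frac{1}{B{\left(-92 \right)} + r{\left(38,K \right)}} = \frac{1}{-50 + \left(125 + 38 + 38 \cdot 0^{2}\right)} = \frac{1}{-50 + \left(125 + 38 + 38 \cdot 0\right)} = \frac{1}{-50 + \left(125 + 38 + 0\right)} = \frac{1}{-50 + 163} = \frac{1}{113}$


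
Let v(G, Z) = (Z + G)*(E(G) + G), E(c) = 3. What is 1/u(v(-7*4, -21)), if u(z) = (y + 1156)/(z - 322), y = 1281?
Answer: 903/2437 ≈ 0.37054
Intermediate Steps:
v(G, Z) = (3 + G)*(G + Z) (v(G, Z) = (Z + G)*(3 + G) = (G + Z)*(3 + G) = (3 + G)*(G + Z))
u(z) = 2437/(-322 + z) (u(z) = (1281 + 1156)/(z - 322) = 2437/(-322 + z))
1/u(v(-7*4, -21)) = 1/(2437/(-322 + ((-7*4)² + 3*(-7*4) + 3*(-21) - 7*4*(-21)))) = 1/(2437/(-322 + ((-28)² + 3*(-28) - 63 - 28*(-21)))) = 1/(2437/(-322 + (784 - 84 - 63 + 588))) = 1/(2437/(-322 + 1225)) = 1/(2437/903) = 903/2437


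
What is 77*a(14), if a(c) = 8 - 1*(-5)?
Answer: 1001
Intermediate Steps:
a(c) = 13 (a(c) = 8 + 5 = 13)
77*a(14) = 77*13 = 1001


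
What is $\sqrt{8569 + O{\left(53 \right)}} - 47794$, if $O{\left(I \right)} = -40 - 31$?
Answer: $-47794 + \sqrt{8498} \approx -47702.0$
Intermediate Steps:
$O{\left(I \right)} = -71$ ($O{\left(I \right)} = -40 - 31 = -71$)
$\sqrt{8569 + O{\left(53 \right)}} - 47794 = \sqrt{8569 - 71} - 47794 = \sqrt{8498} - 47794 = -47794 + \sqrt{8498}$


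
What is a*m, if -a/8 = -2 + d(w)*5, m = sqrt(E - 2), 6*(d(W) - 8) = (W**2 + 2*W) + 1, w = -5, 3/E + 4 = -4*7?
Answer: -154*I*sqrt(134)/3 ≈ -594.23*I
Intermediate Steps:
E = -3/32 (E = 3/(-4 - 4*7) = 3/(-4 - 28) = 3/(-32) = 3*(-1/32) = -3/32 ≈ -0.093750)
d(W) = 49/6 + W/3 + W**2/6 (d(W) = 8 + ((W**2 + 2*W) + 1)/6 = 8 + (1 + W**2 + 2*W)/6 = 8 + (1/6 + W/3 + W**2/6) = 49/6 + W/3 + W**2/6)
m = I*sqrt(134)/8 (m = sqrt(-3/32 - 2) = sqrt(-67/32) = I*sqrt(134)/8 ≈ 1.447*I)
a = -1232/3 (a = -8*(-2 + (49/6 + (1/3)*(-5) + (1/6)*(-5)**2)*5) = -8*(-2 + (49/6 - 5/3 + (1/6)*25)*5) = -8*(-2 + (49/6 - 5/3 + 25/6)*5) = -8*(-2 + (32/3)*5) = -8*(-2 + 160/3) = -8*154/3 = -1232/3 ≈ -410.67)
a*m = -154*I*sqrt(134)/3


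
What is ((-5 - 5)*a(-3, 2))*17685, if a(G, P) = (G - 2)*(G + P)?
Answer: -884250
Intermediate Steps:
a(G, P) = (-2 + G)*(G + P)
((-5 - 5)*a(-3, 2))*17685 = ((-5 - 5)*((-3)² - 2*(-3) - 2*2 - 3*2))*17685 = -10*(9 + 6 - 4 - 6)*17685 = -10*5*17685 = -50*17685 = -884250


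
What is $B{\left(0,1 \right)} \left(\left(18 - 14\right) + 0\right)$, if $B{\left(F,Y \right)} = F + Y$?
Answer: $4$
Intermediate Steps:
$B{\left(0,1 \right)} \left(\left(18 - 14\right) + 0\right) = \left(0 + 1\right) \left(\left(18 - 14\right) + 0\right) = 1 \left(4 + 0\right) = 1 \cdot 4 = 4$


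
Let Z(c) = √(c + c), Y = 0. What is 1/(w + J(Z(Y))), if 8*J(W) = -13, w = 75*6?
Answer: 8/3587 ≈ 0.0022303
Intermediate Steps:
Z(c) = √2*√c (Z(c) = √(2*c) = √2*√c)
w = 450
J(W) = -13/8 (J(W) = (⅛)*(-13) = -13/8)
1/(w + J(Z(Y))) = 1/(450 - 13/8) = 1/(3587/8) = 8/3587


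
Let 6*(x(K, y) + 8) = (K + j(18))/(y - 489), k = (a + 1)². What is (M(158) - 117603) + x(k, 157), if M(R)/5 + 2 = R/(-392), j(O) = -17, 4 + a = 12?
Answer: -5740475207/48804 ≈ -1.1762e+5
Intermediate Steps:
a = 8 (a = -4 + 12 = 8)
M(R) = -10 - 5*R/392 (M(R) = -10 + 5*(R/(-392)) = -10 + 5*(R*(-1/392)) = -10 + 5*(-R/392) = -10 - 5*R/392)
k = 81 (k = (8 + 1)² = 9² = 81)
x(K, y) = -8 + (-17 + K)/(6*(-489 + y)) (x(K, y) = -8 + ((K - 17)/(y - 489))/6 = -8 + ((-17 + K)/(-489 + y))/6 = -8 + (-17 + K)/(6*(-489 + y)))
(M(158) - 117603) + x(k, 157) = ((-10 - 5/392*158) - 117603) + (23455 + 81 - 48*157)/(6*(-489 + 157)) = ((-10 - 395/196) - 117603) + (⅙)*(23455 + 81 - 7536)/(-332) = (-2355/196 - 117603) + (⅙)*(-1/332)*16000 = -23052543/196 - 2000/249 = -5740475207/48804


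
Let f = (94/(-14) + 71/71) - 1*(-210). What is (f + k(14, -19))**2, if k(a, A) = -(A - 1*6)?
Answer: 2576025/49 ≈ 52572.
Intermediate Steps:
k(a, A) = 6 - A (k(a, A) = -(A - 6) = -(-6 + A) = 6 - A)
f = 1430/7 (f = (94*(-1/14) + 71*(1/71)) + 210 = (-47/7 + 1) + 210 = -40/7 + 210 = 1430/7 ≈ 204.29)
(f + k(14, -19))**2 = (1430/7 + (6 - 1*(-19)))**2 = (1430/7 + (6 + 19))**2 = (1430/7 + 25)**2 = (1605/7)**2 = 2576025/49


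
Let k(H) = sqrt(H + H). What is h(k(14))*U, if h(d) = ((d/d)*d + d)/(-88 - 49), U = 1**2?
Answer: -4*sqrt(7)/137 ≈ -0.077248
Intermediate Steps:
k(H) = sqrt(2)*sqrt(H) (k(H) = sqrt(2*H) = sqrt(2)*sqrt(H))
U = 1
h(d) = -2*d/137 (h(d) = (1*d + d)/(-137) = (d + d)*(-1/137) = (2*d)*(-1/137) = -2*d/137)
h(k(14))*U = -2*sqrt(2)*sqrt(14)/137*1 = -4*sqrt(7)/137*1 = -4*sqrt(7)/137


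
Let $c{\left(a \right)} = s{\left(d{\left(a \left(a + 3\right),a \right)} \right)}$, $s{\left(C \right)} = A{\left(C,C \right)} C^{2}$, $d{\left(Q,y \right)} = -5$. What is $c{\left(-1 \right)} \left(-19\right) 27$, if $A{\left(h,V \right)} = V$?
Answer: $64125$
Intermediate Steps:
$s{\left(C \right)} = C^{3}$ ($s{\left(C \right)} = C C^{2} = C^{3}$)
$c{\left(a \right)} = -125$ ($c{\left(a \right)} = \left(-5\right)^{3} = -125$)
$c{\left(-1 \right)} \left(-19\right) 27 = \left(-125\right) \left(-19\right) 27 = 2375 \cdot 27 = 64125$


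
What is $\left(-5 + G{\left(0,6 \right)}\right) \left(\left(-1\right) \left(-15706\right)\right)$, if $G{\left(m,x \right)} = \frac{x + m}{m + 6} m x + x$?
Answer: $15706$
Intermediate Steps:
$G{\left(m,x \right)} = x + \frac{m x \left(m + x\right)}{6 + m}$ ($G{\left(m,x \right)} = \frac{m + x}{6 + m} m x + x = \frac{m \left(m + x\right)}{6 + m} x + x = \frac{m x \left(m + x\right)}{6 + m} + x = x + \frac{m x \left(m + x\right)}{6 + m}$)
$\left(-5 + G{\left(0,6 \right)}\right) \left(\left(-1\right) \left(-15706\right)\right) = \left(-5 + \frac{6 \left(6 + 0 + 0^{2} + 0 \cdot 6\right)}{6 + 0}\right) \left(\left(-1\right) \left(-15706\right)\right) = \left(-5 + \frac{6 \left(6 + 0 + 0 + 0\right)}{6}\right) 15706 = \left(-5 + 6 \cdot \frac{1}{6} \cdot 6\right) 15706 = \left(-5 + 6\right) 15706 = 1 \cdot 15706 = 15706$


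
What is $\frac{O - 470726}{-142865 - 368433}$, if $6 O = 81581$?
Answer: $\frac{2742775}{3067788} \approx 0.89406$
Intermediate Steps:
$O = \frac{81581}{6}$ ($O = \frac{1}{6} \cdot 81581 = \frac{81581}{6} \approx 13597.0$)
$\frac{O - 470726}{-142865 - 368433} = \frac{\frac{81581}{6} - 470726}{-142865 - 368433} = - \frac{2742775}{6 \left(-511298\right)} = \left(- \frac{2742775}{6}\right) \left(- \frac{1}{511298}\right) = \frac{2742775}{3067788}$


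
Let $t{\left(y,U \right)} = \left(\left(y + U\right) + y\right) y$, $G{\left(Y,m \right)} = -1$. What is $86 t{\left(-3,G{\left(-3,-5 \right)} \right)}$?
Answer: $1806$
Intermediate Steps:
$t{\left(y,U \right)} = y \left(U + 2 y\right)$ ($t{\left(y,U \right)} = \left(\left(U + y\right) + y\right) y = \left(U + 2 y\right) y = y \left(U + 2 y\right)$)
$86 t{\left(-3,G{\left(-3,-5 \right)} \right)} = 86 \left(- 3 \left(-1 + 2 \left(-3\right)\right)\right) = 86 \left(- 3 \left(-1 - 6\right)\right) = 86 \left(\left(-3\right) \left(-7\right)\right) = 86 \cdot 21 = 1806$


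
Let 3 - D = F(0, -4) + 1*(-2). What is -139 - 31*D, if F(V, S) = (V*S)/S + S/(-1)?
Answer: -170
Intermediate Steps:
F(V, S) = V - S (F(V, S) = (S*V)/S + S*(-1) = V - S)
D = 1 (D = 3 - ((0 - 1*(-4)) + 1*(-2)) = 3 - ((0 + 4) - 2) = 3 - (4 - 2) = 3 - 1*2 = 3 - 2 = 1)
-139 - 31*D = -139 - 31*1 = -139 - 31 = -170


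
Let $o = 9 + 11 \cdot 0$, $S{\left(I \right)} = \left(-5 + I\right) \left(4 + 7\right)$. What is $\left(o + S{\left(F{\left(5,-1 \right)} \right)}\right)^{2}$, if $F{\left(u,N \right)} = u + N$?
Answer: $4$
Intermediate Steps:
$F{\left(u,N \right)} = N + u$
$S{\left(I \right)} = -55 + 11 I$ ($S{\left(I \right)} = \left(-5 + I\right) 11 = -55 + 11 I$)
$o = 9$ ($o = 9 + 0 = 9$)
$\left(o + S{\left(F{\left(5,-1 \right)} \right)}\right)^{2} = \left(9 - \left(55 - 11 \left(-1 + 5\right)\right)\right)^{2} = \left(9 + \left(-55 + 11 \cdot 4\right)\right)^{2} = \left(9 + \left(-55 + 44\right)\right)^{2} = \left(9 - 11\right)^{2} = \left(-2\right)^{2} = 4$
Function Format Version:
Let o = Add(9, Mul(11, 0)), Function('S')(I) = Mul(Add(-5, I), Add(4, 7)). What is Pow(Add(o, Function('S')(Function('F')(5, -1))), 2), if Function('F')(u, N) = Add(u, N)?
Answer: 4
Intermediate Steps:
Function('F')(u, N) = Add(N, u)
Function('S')(I) = Add(-55, Mul(11, I)) (Function('S')(I) = Mul(Add(-5, I), 11) = Add(-55, Mul(11, I)))
o = 9 (o = Add(9, 0) = 9)
Pow(Add(o, Function('S')(Function('F')(5, -1))), 2) = Pow(Add(9, Add(-55, Mul(11, Add(-1, 5)))), 2) = Pow(Add(9, Add(-55, Mul(11, 4))), 2) = Pow(Add(9, Add(-55, 44)), 2) = Pow(Add(9, -11), 2) = Pow(-2, 2) = 4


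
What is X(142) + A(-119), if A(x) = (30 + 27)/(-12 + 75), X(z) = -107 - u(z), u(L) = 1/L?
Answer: -316397/2982 ≈ -106.10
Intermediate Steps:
X(z) = -107 - 1/z
A(x) = 19/21 (A(x) = 57/63 = 57*(1/63) = 19/21)
X(142) + A(-119) = (-107 - 1/142) + 19/21 = -15195/142 + 19/21 = -316397/2982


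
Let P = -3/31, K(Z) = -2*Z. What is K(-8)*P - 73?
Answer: -2311/31 ≈ -74.548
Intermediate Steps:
P = -3/31 (P = -3*1/31 = -3/31 ≈ -0.096774)
K(-8)*P - 73 = -2*(-8)*(-3/31) - 73 = 16*(-3/31) - 73 = -48/31 - 73 = -2311/31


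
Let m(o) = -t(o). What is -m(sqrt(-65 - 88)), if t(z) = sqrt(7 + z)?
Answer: sqrt(7 + 3*I*sqrt(17)) ≈ 3.2567 + 1.899*I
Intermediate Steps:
m(o) = -sqrt(7 + o)
-m(sqrt(-65 - 88)) = -(-1)*sqrt(7 + sqrt(-65 - 88)) = -(-1)*sqrt(7 + sqrt(-153)) = -(-1)*sqrt(7 + 3*I*sqrt(17)) = sqrt(7 + 3*I*sqrt(17))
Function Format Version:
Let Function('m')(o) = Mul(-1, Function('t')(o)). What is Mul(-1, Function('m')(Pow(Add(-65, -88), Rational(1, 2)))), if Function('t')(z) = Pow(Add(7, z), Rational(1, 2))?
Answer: Pow(Add(7, Mul(3, I, Pow(17, Rational(1, 2)))), Rational(1, 2)) ≈ Add(3.2567, Mul(1.8990, I))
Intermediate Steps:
Function('m')(o) = Mul(-1, Pow(Add(7, o), Rational(1, 2)))
Mul(-1, Function('m')(Pow(Add(-65, -88), Rational(1, 2)))) = Mul(-1, Mul(-1, Pow(Add(7, Pow(Add(-65, -88), Rational(1, 2))), Rational(1, 2)))) = Mul(-1, Mul(-1, Pow(Add(7, Pow(-153, Rational(1, 2))), Rational(1, 2)))) = Mul(-1, Mul(-1, Pow(Add(7, Mul(3, I, Pow(17, Rational(1, 2)))), Rational(1, 2)))) = Pow(Add(7, Mul(3, I, Pow(17, Rational(1, 2)))), Rational(1, 2))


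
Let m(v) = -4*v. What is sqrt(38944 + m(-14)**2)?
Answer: 4*sqrt(2630) ≈ 205.13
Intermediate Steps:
sqrt(38944 + m(-14)**2) = sqrt(38944 + (-4*(-14))**2) = sqrt(38944 + 56**2) = sqrt(38944 + 3136) = sqrt(42080) = 4*sqrt(2630)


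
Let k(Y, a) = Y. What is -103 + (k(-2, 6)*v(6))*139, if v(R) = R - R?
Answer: -103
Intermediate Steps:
v(R) = 0
-103 + (k(-2, 6)*v(6))*139 = -103 - 2*0*139 = -103 + 0*139 = -103 + 0 = -103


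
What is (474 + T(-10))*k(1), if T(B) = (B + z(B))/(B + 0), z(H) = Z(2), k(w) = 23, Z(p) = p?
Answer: 54602/5 ≈ 10920.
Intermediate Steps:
z(H) = 2
T(B) = (2 + B)/B (T(B) = (B + 2)/(B + 0) = (2 + B)/B)
(474 + T(-10))*k(1) = (474 + (2 - 10)/(-10))*23 = (474 - ⅒*(-8))*23 = (474 + ⅘)*23 = (2374/5)*23 = 54602/5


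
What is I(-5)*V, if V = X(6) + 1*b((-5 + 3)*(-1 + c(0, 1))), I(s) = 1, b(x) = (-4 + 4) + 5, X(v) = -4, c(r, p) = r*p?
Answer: 1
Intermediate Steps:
c(r, p) = p*r
b(x) = 5 (b(x) = 0 + 5 = 5)
V = 1 (V = -4 + 1*5 = -4 + 5 = 1)
I(-5)*V = 1*1 = 1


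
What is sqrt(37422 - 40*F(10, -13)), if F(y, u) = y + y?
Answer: sqrt(36622) ≈ 191.37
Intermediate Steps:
F(y, u) = 2*y
sqrt(37422 - 40*F(10, -13)) = sqrt(37422 - 80*10) = sqrt(37422 - 40*20) = sqrt(37422 - 800) = sqrt(36622)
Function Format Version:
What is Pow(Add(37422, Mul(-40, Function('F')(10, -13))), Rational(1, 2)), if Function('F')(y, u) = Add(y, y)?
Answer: Pow(36622, Rational(1, 2)) ≈ 191.37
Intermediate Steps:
Function('F')(y, u) = Mul(2, y)
Pow(Add(37422, Mul(-40, Function('F')(10, -13))), Rational(1, 2)) = Pow(Add(37422, Mul(-40, Mul(2, 10))), Rational(1, 2)) = Pow(Add(37422, Mul(-40, 20)), Rational(1, 2)) = Pow(Add(37422, -800), Rational(1, 2)) = Pow(36622, Rational(1, 2))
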